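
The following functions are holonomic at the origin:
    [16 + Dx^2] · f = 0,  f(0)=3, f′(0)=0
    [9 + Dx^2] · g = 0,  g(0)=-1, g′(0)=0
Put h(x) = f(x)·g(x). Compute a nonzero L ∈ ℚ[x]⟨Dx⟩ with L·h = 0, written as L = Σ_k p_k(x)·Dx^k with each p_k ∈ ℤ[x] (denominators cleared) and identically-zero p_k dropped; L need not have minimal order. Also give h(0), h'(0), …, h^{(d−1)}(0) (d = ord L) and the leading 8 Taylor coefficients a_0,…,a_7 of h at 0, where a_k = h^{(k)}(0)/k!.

f: a_k = 3, 0, -24, 0, 32, 0, -256/15, 0, …
g: a_k = -1, 0, 9/2, 0, -27/8, 0, 81/80, 0, …
f·g: L₀ = L_f ⊗_s L_g, ord ≤ 2·2.
L = 49 + 50·Dx^2 + Dx^4  (order 4).
h: a_k = -3, 0, 75/2, 0, -1201/8, 0, 11765/48, 0, …
ICs: h(0) = -3, h′(0) = 0, h′′(0) = 75, h′′′(0) = 0.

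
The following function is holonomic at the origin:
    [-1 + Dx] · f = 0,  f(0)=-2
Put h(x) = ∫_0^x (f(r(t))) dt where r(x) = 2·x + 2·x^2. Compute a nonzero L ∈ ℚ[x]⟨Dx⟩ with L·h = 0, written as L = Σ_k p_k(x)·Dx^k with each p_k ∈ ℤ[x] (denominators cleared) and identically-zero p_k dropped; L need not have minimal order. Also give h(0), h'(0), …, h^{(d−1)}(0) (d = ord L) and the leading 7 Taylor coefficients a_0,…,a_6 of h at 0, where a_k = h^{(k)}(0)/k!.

f: a_k = -2, -2, -1, -1/3, -1/12, -1/60, -1/360, …
Change of var in L_f (x↦r) gives L₀.
h=∫₀ˣh₀: take L = L₀·Dx.
L = (-2 - 4·x)·Dx + Dx^2  (order 2).
h: a_k = 0, -2, -2, -8/3, -8/3, -8/3, -104/45, …
ICs: h(0) = 0, h′(0) = -2.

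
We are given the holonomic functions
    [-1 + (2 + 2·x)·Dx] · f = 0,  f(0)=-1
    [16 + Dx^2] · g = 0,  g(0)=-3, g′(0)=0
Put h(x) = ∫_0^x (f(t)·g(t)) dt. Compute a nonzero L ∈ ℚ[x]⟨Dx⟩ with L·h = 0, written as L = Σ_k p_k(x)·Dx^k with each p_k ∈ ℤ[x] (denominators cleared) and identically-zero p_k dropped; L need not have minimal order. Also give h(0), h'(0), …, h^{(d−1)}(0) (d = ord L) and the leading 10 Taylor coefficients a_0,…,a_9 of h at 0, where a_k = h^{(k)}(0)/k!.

L = (67 + 128·x + 64·x^2)·Dx + (-4 - 4·x)·Dx^2 + (4 + 8·x + 4·x^2)·Dx^3  (order 3).
h: a_k = 0, 3, 3/4, -65/8, -189/64, 893/128, 3733/1536, -310129/107520, -219379/245760, 21374753/30965760, …
ICs: h(0) = 0, h′(0) = 3, h′′(0) = 3/2.

f: a_k = -1, -1/2, 1/8, -1/16, 5/128, -7/256, 21/1024, -33/2048, 429/32768, -715/65536, …
g: a_k = -3, 0, 24, 0, -32, 0, 256/15, 0, -512/105, 0, …
L₀ := L_f ⊗_s L_g (sym. prod.), ord ≤ 2.
Integrate: L := L₀·Dx.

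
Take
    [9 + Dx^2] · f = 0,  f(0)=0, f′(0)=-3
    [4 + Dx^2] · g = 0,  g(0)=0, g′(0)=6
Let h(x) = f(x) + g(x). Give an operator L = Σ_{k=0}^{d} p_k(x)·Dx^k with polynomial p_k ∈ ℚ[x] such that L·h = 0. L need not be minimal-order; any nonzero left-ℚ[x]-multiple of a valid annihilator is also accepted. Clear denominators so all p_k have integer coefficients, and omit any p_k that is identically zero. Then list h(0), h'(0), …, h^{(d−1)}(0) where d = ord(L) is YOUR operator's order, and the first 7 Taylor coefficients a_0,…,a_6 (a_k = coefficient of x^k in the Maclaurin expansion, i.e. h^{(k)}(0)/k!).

L = 36 + 13·Dx^2 + Dx^4  (order 4).
h: a_k = 0, 3, 0, 1/2, 0, -49/40, 0, …
ICs: h(0) = 0, h′(0) = 3, h′′(0) = 0, h′′′(0) = 3.

f: a_k = 0, -3, 0, 9/2, 0, -81/40, 0, …
g: a_k = 0, 6, 0, -4, 0, 4/5, 0, …
L₀ := lclm(L_f,L_g); ord L₀ ≤ 2+2.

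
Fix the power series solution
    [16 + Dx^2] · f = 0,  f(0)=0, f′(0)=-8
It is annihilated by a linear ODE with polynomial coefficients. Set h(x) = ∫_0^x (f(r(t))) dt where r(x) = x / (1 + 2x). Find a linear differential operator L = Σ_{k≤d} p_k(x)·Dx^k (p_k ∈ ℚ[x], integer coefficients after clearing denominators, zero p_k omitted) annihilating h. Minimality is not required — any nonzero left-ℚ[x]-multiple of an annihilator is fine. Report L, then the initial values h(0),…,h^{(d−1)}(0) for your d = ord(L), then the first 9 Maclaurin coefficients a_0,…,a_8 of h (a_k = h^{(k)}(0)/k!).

f: a_k = 0, -8, 0, 64/3, 0, -256/15, 0, 2048/315, 0, …
f∘r: x↦r, Dx↦Dx/r' in L_f ⇒ L₀.
Integrate: L := L₀·Dx.
L = 16·Dx + (4 + 24·x + 48·x^2 + 32·x^3)·Dx^2 + (1 + 8·x + 24·x^2 + 32·x^3 + 16·x^4)·Dx^3  (order 3).
h: a_k = 0, 0, -4, 16/3, -8/3, -64/5, 2752/45, -1280/7, 141376/315, …
ICs: h(0) = 0, h′(0) = 0, h′′(0) = -8.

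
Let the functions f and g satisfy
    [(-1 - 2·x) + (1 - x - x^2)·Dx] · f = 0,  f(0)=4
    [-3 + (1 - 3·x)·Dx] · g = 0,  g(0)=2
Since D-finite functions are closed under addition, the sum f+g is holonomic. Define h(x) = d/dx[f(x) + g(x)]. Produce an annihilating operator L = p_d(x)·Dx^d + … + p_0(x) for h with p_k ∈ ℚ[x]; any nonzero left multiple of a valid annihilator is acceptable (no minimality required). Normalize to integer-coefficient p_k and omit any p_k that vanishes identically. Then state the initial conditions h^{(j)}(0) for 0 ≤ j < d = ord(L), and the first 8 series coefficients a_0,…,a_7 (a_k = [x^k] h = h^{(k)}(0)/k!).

L = (54 + 72·x + 216·x^2 - 72·x^3 + 54·x^4) + (-18 - 30·x + 90·x^2 + 120·x^3 - 45·x^4 + 54·x^5)·Dx + (1 + 2·x - 25·x^2 + 30·x^3 - 3·x^5 + 9·x^6)·Dx^2  (order 2).
h: a_k = 10, 52, 198, 728, 2590, 9060, 31206, 106064, …
ICs: h(0) = 10, h′(0) = 52.

f: a_k = 4, 4, 8, 12, 20, 32, 52, 84, …
g: a_k = 2, 6, 18, 54, 162, 486, 1458, 4374, …
h₀=f+g: left-lcm gives L₀, ord ≤ 2.
h=h₀': d/dx-closure on L₀ ⇒ L.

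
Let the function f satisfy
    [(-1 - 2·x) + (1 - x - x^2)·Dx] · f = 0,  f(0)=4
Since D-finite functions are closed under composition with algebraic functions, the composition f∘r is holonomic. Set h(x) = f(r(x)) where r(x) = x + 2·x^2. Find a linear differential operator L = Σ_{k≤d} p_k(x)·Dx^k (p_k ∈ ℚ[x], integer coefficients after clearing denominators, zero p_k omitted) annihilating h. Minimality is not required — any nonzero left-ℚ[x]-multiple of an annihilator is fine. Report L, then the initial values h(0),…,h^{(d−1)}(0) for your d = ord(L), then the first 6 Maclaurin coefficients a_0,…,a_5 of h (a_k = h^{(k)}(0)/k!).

L = (1 + 6·x + 12·x^2 + 16·x^3) + (-1 + x + 3·x^2 + 4·x^3 + 4·x^4)·Dx  (order 1).
h: a_k = 4, 4, 16, 44, 124, 336, …
ICs: h(0) = 4.

f: a_k = 4, 4, 8, 12, 20, 32, …
L₀ from L_f via x↦r, Dx↦r'^{-1}Dx.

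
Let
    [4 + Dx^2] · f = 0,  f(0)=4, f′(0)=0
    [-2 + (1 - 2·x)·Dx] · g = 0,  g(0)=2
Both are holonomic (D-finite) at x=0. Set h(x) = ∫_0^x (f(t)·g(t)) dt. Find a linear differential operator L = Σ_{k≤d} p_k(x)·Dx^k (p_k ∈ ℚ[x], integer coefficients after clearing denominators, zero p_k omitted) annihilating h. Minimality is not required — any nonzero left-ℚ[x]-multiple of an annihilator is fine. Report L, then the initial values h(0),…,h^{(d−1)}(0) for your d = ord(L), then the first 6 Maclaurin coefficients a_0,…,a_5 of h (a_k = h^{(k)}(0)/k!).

L = (-4 + 8·x)·Dx + 4·Dx^2 + (-1 + 2·x)·Dx^3  (order 3).
h: a_k = 0, 8, 8, 16/3, 8, 208/15, …
ICs: h(0) = 0, h′(0) = 8, h′′(0) = 16.

f: a_k = 4, 0, -8, 0, 8/3, 0, …
g: a_k = 2, 4, 8, 16, 32, 64, …
Product ⇒ symmetric product L₀, ord ≤ 2.
h=∫h₀ ⇒ L = L₀·Dx.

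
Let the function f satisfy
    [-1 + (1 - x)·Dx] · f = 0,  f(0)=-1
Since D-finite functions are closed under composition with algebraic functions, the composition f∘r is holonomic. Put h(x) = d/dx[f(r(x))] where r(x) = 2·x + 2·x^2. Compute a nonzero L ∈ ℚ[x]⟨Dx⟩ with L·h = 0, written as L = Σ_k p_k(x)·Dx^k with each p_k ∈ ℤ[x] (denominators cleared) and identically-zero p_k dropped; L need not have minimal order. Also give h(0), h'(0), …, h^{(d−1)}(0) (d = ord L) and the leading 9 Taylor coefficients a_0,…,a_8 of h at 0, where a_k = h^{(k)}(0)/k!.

f: a_k = -1, -1, -1, -1, -1, -1, -1, -1, -1, …
f∘r: x↦r, Dx↦Dx/r' in L_f ⇒ L₀.
Derive L from L₀ (diff closure).
L = (6 + 12·x + 12·x^2) + (-1 + 6·x^2 + 4·x^3)·Dx  (order 1).
h: a_k = -2, -12, -48, -176, -600, -1968, -6272, -19584, -60192, …
ICs: h(0) = -2.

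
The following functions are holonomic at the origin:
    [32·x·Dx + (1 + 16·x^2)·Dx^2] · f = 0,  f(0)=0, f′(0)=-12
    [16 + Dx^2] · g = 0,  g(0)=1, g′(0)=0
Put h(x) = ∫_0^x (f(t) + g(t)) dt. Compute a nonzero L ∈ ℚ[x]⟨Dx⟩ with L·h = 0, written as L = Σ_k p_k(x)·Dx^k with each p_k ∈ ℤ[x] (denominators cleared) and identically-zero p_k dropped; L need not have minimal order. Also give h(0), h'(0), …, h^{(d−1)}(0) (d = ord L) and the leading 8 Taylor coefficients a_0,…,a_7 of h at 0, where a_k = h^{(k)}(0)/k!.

f: a_k = 0, -12, 0, 64, 0, -3072/5, 0, 49152/7, …
g: a_k = 1, 0, -8, 0, 32/3, 0, -256/45, 0, …
f+g: L₀ = lclm(L_f,L_g), ord ≤ 2+2.
h=∫₀ˣh₀: take L = L₀·Dx.
L = (-5632·x + 114688·x^3 + 131072·x^5)·Dx^2 + (-16 + 1792·x^2 + 36864·x^4 + 65536·x^6)·Dx^3 + (-352·x + 7168·x^3 + 8192·x^5)·Dx^4 + (-1 + 112·x^2 + 2304·x^4 + 4096·x^6)·Dx^5  (order 5).
h: a_k = 0, 1, -6, -8/3, 16, 32/15, -512/5, -256/315, …
ICs: h(0) = 0, h′(0) = 1, h′′(0) = -12, h′′′(0) = -16, h′′′′(0) = 384.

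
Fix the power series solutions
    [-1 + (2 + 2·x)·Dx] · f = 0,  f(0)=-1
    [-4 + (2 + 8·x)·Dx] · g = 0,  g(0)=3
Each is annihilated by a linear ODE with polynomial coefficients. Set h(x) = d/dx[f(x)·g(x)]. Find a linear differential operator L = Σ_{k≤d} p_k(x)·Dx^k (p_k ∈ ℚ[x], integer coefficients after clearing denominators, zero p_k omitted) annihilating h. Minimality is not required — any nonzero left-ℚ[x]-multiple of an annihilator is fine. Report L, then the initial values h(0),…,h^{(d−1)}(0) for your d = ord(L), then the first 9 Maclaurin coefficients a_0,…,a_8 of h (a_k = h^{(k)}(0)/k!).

L = -9 + (-10 - 66·x - 120·x^2 - 64·x^3)·Dx  (order 1).
h: a_k = -15/2, 27/4, -405/16, 2943/32, -85725/256, 630261/512, -9360225/2048, 70109415/4096, -4231255725/65536, …
ICs: h(0) = -15/2.

f: a_k = -1, -1/2, 1/8, -1/16, 5/128, -7/256, 21/1024, -33/2048, 429/32768, …
g: a_k = 3, 6, -6, 12, -30, 84, -252, 792, -2574, …
Product ⇒ symmetric product L₀, ord ≤ 1.
h=h₀': d/dx-closure on L₀ ⇒ L.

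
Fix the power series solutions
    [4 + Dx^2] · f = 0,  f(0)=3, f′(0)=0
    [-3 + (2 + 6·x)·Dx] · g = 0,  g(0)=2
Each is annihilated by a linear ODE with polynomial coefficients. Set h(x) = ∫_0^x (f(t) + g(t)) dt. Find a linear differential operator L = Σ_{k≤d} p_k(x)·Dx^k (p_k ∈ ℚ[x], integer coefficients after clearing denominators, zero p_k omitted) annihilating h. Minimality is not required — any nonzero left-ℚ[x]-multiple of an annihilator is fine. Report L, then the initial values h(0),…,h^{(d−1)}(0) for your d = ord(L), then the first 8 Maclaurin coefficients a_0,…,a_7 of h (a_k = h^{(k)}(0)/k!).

f: a_k = 3, 0, -6, 0, 2, 0, -4/15, 0, …
g: a_k = 2, 3, -9/4, 27/8, -405/64, 1701/128, -15309/512, 72171/1024, …
L₀ := lclm(L_f,L_g); ord L₀ ≤ 2+1.
∫: right-multiply L₀ by Dx.
L = (-516 - 1152·x - 1728·x^2)·Dx + (56 + 936·x + 3456·x^2 + 3456·x^3)·Dx^2 + (-129 - 288·x - 432·x^2)·Dx^3 + (14 + 234·x + 864·x^2 + 864·x^3)·Dx^4  (order 4).
h: a_k = 0, 5, 3/2, -11/4, 27/32, -277/320, 567/256, -231683/53760, …
ICs: h(0) = 0, h′(0) = 5, h′′(0) = 3, h′′′(0) = -33/2.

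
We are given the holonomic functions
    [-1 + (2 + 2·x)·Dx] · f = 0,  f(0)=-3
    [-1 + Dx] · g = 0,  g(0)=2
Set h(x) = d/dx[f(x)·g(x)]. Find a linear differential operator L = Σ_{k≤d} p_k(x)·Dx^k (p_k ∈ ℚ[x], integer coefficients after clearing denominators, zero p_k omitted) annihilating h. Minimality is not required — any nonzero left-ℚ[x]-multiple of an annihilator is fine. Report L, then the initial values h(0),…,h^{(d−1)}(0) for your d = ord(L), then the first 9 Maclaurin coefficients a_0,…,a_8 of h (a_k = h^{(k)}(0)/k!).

f: a_k = -3, -3/2, 3/8, -3/16, 15/128, -21/256, 63/1024, -99/2048, 1287/32768, …
g: a_k = 2, 2, 1, 1/3, 1/12, 1/60, 1/360, 1/2520, 1/20160, …
h₀=f·g: eliminate ⇒ L₀, order ≤ 1·1.
Differentiate: ansatz ord ≤ ord L₀ ⇒ L.
L = (7 + 12·x + 4·x^2) + (-6 - 10·x - 4·x^2)·Dx  (order 1).
h: a_k = -9, -21/2, -51/8, -33/16, -107/128, 89/1280, -1123/5120, 39551/215040, -88853/491520, …
ICs: h(0) = -9.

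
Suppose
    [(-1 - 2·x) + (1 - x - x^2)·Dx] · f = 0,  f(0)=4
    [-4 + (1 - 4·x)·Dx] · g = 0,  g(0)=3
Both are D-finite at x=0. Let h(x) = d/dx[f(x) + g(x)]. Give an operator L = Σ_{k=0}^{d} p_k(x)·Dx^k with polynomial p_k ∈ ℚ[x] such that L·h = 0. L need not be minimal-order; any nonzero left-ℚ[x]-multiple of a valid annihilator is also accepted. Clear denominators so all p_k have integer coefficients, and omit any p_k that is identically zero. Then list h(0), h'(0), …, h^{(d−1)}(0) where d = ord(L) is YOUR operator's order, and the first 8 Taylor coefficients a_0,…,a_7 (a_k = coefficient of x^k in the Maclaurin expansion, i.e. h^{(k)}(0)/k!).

L = (120 + 192·x + 432·x^2 - 96·x^3 + 96·x^4) + (-39 - 48·x + 210·x^2 + 252·x^3 - 48·x^4 + 96·x^5)·Dx + (2 - x - 42·x^2 + 54·x^3 + 7·x^4 + 16·x^6)·Dx^2  (order 2).
h: a_k = 16, 112, 612, 3152, 15520, 74040, 344652, 1573952, …
ICs: h(0) = 16, h′(0) = 112.

f: a_k = 4, 4, 8, 12, 20, 32, 52, 84, …
g: a_k = 3, 12, 48, 192, 768, 3072, 12288, 49152, …
Weyl lclm of L_f,L_g ⇒ L₀ (ord ≤ 2).
Differentiate: ansatz ord ≤ ord L₀ ⇒ L.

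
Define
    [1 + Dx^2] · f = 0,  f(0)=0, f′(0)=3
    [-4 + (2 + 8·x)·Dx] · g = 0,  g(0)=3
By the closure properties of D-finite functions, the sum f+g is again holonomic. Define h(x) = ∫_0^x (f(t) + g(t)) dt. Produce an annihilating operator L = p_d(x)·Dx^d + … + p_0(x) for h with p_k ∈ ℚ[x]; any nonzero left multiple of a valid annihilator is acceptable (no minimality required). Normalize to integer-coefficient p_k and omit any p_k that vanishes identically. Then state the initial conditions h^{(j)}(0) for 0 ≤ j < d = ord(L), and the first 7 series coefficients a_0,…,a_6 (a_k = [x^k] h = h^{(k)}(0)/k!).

f: a_k = 0, 3, 0, -1/2, 0, 1/40, 0, …
g: a_k = 3, 6, -6, 12, -30, 84, -252, …
Sum ⇒ L₀ = lclm(L_f,L_g) in ℚ(x)⟨Dx⟩.
∫: right-multiply L₀ by Dx.
L = (-26 - 16·x - 32·x^2)·Dx + (-3 - 4·x + 48·x^2 + 64·x^3)·Dx^2 + (-26 - 16·x - 32·x^2)·Dx^3 + (-3 - 4·x + 48·x^2 + 64·x^3)·Dx^4  (order 4).
h: a_k = 0, 3, 9/2, -2, 23/8, -6, 3361/240, …
ICs: h(0) = 0, h′(0) = 3, h′′(0) = 9, h′′′(0) = -12.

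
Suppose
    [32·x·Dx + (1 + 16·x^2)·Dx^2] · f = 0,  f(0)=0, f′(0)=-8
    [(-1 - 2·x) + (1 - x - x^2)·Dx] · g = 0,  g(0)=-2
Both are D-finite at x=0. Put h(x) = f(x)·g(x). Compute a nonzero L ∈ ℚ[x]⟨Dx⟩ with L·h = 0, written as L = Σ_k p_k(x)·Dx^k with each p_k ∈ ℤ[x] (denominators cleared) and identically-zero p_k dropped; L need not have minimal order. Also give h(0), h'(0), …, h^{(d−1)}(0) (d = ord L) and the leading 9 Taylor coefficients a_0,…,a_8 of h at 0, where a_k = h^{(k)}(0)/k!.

L = (2 + 32·x + 96·x^2) + (2 - 28·x + 64·x^2 + 96·x^3)·Dx + (-1 + x - 15·x^2 + 16·x^3 + 16·x^4)·Dx^2  (order 2).
h: a_k = 0, 16, 16, -160/3, -112/3, 10928/15, 3456/5, -833968/105, -761392/105, …
ICs: h(0) = 0, h′(0) = 16.

f: a_k = 0, -8, 0, 128/3, 0, -2048/5, 0, 32768/7, 0, …
g: a_k = -2, -2, -4, -6, -10, -16, -26, -42, -68, …
Sym-product of L_f,L_g gives L₀ (≤ ord 2).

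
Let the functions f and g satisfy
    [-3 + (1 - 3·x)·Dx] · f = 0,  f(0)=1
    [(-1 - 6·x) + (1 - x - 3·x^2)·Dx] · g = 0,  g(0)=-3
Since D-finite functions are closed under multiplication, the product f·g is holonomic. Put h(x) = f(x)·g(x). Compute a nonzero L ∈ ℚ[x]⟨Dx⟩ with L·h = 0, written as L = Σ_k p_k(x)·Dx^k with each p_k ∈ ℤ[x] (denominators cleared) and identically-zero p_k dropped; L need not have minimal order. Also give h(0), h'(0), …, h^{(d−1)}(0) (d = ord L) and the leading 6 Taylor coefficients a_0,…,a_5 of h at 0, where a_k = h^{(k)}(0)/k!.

f: a_k = 1, 3, 9, 27, 81, 243, …
g: a_k = -3, -3, -12, -21, -57, -120, …
Product ⇒ symmetric product L₀, ord ≤ 1.
L = (-4 + 27·x^2) + (1 - 4·x + 9·x^3)·Dx  (order 1).
h: a_k = -3, -12, -48, -165, -552, -1776, …
ICs: h(0) = -3.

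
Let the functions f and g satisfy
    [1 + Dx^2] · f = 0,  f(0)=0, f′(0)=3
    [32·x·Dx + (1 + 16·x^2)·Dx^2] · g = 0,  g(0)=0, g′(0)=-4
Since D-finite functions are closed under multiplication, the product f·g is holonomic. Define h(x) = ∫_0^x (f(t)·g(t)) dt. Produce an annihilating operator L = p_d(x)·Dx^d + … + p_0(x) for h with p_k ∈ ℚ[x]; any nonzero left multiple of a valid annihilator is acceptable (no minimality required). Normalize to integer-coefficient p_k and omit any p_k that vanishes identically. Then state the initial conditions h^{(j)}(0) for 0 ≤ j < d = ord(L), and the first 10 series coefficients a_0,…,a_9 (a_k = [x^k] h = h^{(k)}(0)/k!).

L = (1105 + 51776·x^2 + 22016·x^4 + 16384·x^6 + 65536·x^8)·Dx + (2112·x + 35840·x^3 + 49152·x^5 + 262144·x^7)·Dx^2 + (1122 + 52352·x^2 + 27648·x^4 + 32768·x^6 + 131072·x^8)·Dx^3 + (2112·x + 35840·x^3 + 49152·x^5 + 262144·x^7)·Dx^4 + (17 + 576·x^2 + 5632·x^4 + 16384·x^6 + 65536·x^8)·Dx^5  (order 5).
h: a_k = 0, 0, 0, -4, 0, 66/5, 0, -3751/42, 0, 142493/180, …
ICs: h(0) = 0, h′(0) = 0, h′′(0) = 0, h′′′(0) = -24, h′′′′(0) = 0.

f: a_k = 0, 3, 0, -1/2, 0, 1/40, 0, -1/1680, 0, 1/120960, …
g: a_k = 0, -4, 0, 64/3, 0, -1024/5, 0, 16384/7, 0, -262144/9, …
L₀ := L_f ⊗_s L_g (sym. prod.), ord ≤ 4.
∫: right-multiply L₀ by Dx.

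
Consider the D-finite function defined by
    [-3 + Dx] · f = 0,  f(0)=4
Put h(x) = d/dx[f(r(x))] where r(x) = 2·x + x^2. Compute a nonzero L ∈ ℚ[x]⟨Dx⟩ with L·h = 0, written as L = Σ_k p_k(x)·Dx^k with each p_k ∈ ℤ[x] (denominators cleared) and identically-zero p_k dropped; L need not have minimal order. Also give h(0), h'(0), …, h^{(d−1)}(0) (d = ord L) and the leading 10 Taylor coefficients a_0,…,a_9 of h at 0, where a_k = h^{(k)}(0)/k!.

L = (7 + 12·x + 6·x^2) + (-1 - x)·Dx  (order 1).
h: a_k = 24, 168, 648, 1800, 3996, 37476/5, 61452/5, 631044/35, 24057, 1034613/35, …
ICs: h(0) = 24.

f: a_k = 4, 12, 18, 18, 27/2, 81/10, 81/20, 243/140, 729/1120, 243/1120, …
Change of var in L_f (x↦r) gives L₀.
h₀' ⇒ L via d/dx closure of L₀.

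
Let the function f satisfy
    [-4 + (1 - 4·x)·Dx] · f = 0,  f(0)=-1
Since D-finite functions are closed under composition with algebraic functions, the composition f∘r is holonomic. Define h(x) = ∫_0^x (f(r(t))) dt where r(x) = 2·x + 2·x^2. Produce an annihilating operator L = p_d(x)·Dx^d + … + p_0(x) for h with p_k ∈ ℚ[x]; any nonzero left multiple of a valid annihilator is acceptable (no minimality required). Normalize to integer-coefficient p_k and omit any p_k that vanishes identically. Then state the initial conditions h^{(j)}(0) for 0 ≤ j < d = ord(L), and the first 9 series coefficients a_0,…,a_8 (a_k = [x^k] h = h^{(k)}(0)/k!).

f: a_k = -1, -4, -16, -64, -256, -1024, -4096, -16384, -65536, …
Substitute x→r, Dx→(1/r')Dx; clear ⇒ L₀.
h=∫h₀ ⇒ L = L₀·Dx.
L = (8 + 16·x)·Dx + (-1 + 8·x + 8·x^2)·Dx^2  (order 2).
h: a_k = 0, -1, -4, -24, -160, -5696/5, -8448, -451072/7, -501760, …
ICs: h(0) = 0, h′(0) = -1.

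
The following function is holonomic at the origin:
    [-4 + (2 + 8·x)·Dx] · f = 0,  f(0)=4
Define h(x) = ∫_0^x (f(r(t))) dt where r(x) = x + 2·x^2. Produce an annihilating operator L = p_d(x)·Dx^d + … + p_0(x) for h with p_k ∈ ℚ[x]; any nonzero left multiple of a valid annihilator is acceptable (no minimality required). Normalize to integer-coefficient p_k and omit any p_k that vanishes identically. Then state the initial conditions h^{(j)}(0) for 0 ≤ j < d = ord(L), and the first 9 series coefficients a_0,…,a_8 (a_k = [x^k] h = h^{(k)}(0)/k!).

f: a_k = 4, 8, -8, 16, -40, 112, -336, 1056, -3432, …
Change of var in L_f (x↦r) gives L₀.
h=∫₀ˣh₀: take L = L₀·Dx.
L = (-2 - 8·x)·Dx + (1 + 4·x + 8·x^2)·Dx^2  (order 2).
h: a_k = 0, 4, 4, 8/3, -4, 24/5, -8/3, -48/7, 28, …
ICs: h(0) = 0, h′(0) = 4.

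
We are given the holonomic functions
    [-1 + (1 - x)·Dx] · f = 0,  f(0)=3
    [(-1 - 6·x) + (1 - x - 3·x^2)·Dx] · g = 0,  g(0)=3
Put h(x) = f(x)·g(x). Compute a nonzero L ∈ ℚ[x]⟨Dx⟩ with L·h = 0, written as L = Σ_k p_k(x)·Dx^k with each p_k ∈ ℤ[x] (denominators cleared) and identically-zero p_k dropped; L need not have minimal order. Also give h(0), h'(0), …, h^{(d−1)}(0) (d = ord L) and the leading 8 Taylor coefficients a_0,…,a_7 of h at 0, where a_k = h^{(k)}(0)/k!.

L = (-2 - 4·x + 9·x^2) + (1 - 2·x - 2·x^2 + 3·x^3)·Dx  (order 1).
h: a_k = 9, 18, 54, 117, 288, 648, 1521, 3474, …
ICs: h(0) = 9.

f: a_k = 3, 3, 3, 3, 3, 3, 3, 3, …
g: a_k = 3, 3, 12, 21, 57, 120, 291, 651, …
h₀=f·g: eliminate ⇒ L₀, order ≤ 1·1.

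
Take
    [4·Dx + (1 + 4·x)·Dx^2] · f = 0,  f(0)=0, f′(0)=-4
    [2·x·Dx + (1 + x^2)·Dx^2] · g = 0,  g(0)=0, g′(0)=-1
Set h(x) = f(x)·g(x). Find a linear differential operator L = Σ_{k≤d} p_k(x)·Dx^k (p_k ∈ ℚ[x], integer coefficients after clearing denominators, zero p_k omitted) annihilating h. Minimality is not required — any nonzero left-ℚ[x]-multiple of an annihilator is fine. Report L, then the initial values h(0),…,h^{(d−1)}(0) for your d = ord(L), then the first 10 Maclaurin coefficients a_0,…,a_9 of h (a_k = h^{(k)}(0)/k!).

f: a_k = 0, -4, 8, -64/3, 64, -1024/5, 2048/3, -16384/7, 8192, -262144/9, …
g: a_k = 0, -1, 0, 1/3, 0, -1/5, 0, 1/7, 0, -1/9, …
L₀ := L_f ⊗_s L_g (sym. prod.), ord ≤ 4.
L = (144 + 896·x + 560·x^2 + 2304·x^3 + 1920·x^4 + 3328·x^5 + 256·x^7)·Dx + (132 + 304·x + 2252·x^2 + 4144·x^3 + 8896·x^4 + 5952·x^5 + 8960·x^6 + 192·x^7 + 896·x^8)·Dx^2 + (72 + 376·x + 912·x^2 + 2808·x^3 + 3720·x^4 + 6288·x^5 + 3072·x^6 + 4368·x^7 + 192·x^8 + 512·x^9)·Dx^3 + (5 + 48·x + 178·x^2 + 416·x^3 + 729·x^4 + 720·x^5 + 1008·x^6 + 384·x^7 + 516·x^8 + 32·x^9 + 64·x^10)·Dx^4  (order 4).
h: a_k = 0, 0, 4, -8, 20, -184/3, 8932/45, -9944/15, 2276, -2512472/315, …
ICs: h(0) = 0, h′(0) = 0, h′′(0) = 8, h′′′(0) = -48.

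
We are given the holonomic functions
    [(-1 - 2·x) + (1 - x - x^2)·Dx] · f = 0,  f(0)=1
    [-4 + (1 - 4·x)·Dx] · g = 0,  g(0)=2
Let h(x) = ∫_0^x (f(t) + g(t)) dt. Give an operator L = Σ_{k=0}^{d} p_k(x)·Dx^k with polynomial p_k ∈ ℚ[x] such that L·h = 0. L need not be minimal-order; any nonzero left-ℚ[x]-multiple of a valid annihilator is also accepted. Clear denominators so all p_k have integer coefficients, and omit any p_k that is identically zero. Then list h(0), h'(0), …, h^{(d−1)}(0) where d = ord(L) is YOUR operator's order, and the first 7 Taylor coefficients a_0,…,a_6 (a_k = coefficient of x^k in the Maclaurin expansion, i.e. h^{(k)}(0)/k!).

L = (-16 - 72·x + 24·x^2 - 32·x^3)·Dx + (28 - 38·x - 54·x^2 + 16·x^3 - 64·x^4)·Dx^2 + (-3 + 17·x - 23·x^2 + 14·x^3 - 4·x^4 - 16·x^5)·Dx^3  (order 3).
h: a_k = 0, 3, 9/2, 34/3, 131/4, 517/5, 1028/3, …
ICs: h(0) = 0, h′(0) = 3, h′′(0) = 9.

f: a_k = 1, 1, 2, 3, 5, 8, 13, …
g: a_k = 2, 8, 32, 128, 512, 2048, 8192, …
h₀=f+g: left-lcm gives L₀, ord ≤ 2.
h=∫h₀ ⇒ L = L₀·Dx.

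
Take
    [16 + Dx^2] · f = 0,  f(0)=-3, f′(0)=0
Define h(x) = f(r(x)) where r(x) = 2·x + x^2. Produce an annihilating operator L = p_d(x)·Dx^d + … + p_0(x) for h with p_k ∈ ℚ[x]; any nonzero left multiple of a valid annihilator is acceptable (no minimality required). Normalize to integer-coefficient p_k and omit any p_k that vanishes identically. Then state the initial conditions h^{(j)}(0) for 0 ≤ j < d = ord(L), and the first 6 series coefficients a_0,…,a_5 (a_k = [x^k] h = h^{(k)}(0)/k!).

f: a_k = -3, 0, 24, 0, -32, 0, …
f∘r: x↦r, Dx↦Dx/r' in L_f ⇒ L₀.
L = (64 + 192·x + 192·x^2 + 64·x^3) - Dx + (1 + x)·Dx^2  (order 2).
h: a_k = -3, 0, 96, 96, -488, -1024, …
ICs: h(0) = -3, h′(0) = 0.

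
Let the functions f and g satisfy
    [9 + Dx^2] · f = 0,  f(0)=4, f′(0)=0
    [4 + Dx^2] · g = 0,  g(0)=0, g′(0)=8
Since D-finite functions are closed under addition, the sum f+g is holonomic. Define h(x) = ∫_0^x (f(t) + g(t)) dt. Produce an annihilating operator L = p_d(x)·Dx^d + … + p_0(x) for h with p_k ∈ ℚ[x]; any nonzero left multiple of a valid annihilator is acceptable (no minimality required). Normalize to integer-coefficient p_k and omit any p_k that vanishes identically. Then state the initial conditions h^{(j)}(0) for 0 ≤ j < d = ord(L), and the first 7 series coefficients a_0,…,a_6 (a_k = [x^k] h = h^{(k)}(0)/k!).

f: a_k = 4, 0, -18, 0, 27/2, 0, -81/20, …
g: a_k = 0, 8, 0, -16/3, 0, 16/15, 0, …
L₀ := lclm(L_f,L_g); ord L₀ ≤ 2+2.
h=∫h₀ ⇒ L = L₀·Dx.
L = 36·Dx + 13·Dx^3 + Dx^5  (order 5).
h: a_k = 0, 4, 4, -6, -4/3, 27/10, 8/45, …
ICs: h(0) = 0, h′(0) = 4, h′′(0) = 8, h′′′(0) = -36, h′′′′(0) = -32.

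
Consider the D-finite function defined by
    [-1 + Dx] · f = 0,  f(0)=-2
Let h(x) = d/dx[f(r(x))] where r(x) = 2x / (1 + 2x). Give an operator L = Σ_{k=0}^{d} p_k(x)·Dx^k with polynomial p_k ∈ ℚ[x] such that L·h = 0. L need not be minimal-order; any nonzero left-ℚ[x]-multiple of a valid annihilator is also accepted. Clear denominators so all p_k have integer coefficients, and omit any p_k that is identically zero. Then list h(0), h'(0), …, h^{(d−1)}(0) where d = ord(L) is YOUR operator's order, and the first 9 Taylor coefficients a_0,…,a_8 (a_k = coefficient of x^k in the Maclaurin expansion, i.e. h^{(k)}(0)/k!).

f: a_k = -2, -2, -1, -1/3, -1/12, -1/60, -1/360, -1/2520, -1/20160, …
f∘r: x↦r, Dx↦Dx/r' in L_f ⇒ L₀.
Differentiate: ansatz ord ≤ ord L₀ ⇒ L.
L = (-2 - 8·x) + (-1 - 4·x - 4·x^2)·Dx  (order 1).
h: a_k = -4, 8, -8, -16/3, 152/3, -2416/15, 17456/45, -250912/315, 452152/315, …
ICs: h(0) = -4.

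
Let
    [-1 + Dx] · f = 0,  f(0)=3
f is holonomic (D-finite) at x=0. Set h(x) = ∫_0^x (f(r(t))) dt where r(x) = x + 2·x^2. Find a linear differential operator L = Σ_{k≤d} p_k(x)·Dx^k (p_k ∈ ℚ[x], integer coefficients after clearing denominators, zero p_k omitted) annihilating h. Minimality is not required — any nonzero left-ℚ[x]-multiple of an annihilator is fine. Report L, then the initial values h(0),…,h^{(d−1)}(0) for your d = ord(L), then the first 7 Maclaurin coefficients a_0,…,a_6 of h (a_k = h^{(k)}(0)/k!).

L = (-1 - 4·x)·Dx + Dx^2  (order 2).
h: a_k = 0, 3, 3/2, 5/2, 13/8, 73/40, 281/240, …
ICs: h(0) = 0, h′(0) = 3.

f: a_k = 3, 3, 3/2, 1/2, 1/8, 1/40, 1/240, …
h₀=f(r): pull back L_f along r ⇒ L₀.
h=∫₀ˣh₀: take L = L₀·Dx.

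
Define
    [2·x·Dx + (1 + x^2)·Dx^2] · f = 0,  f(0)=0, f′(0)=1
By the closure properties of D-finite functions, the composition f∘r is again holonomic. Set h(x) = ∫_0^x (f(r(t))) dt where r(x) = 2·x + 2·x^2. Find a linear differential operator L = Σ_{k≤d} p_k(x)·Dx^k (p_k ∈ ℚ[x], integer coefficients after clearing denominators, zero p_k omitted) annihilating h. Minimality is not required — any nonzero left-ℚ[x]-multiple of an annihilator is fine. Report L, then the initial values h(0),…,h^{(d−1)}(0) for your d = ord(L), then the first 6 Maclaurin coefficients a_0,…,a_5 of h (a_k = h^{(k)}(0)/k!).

L = (-2 + 8·x + 32·x^2 + 48·x^3 + 24·x^4)·Dx^2 + (1 + 2·x + 4·x^2 + 16·x^3 + 20·x^4 + 8·x^5)·Dx^3  (order 3).
h: a_k = 0, 0, 1, 2/3, -2/3, -8/5, …
ICs: h(0) = 0, h′(0) = 0, h′′(0) = 2.

f: a_k = 0, 1, 0, -1/3, 0, 1/5, …
h₀=f(r): pull back L_f along r ⇒ L₀.
h=∫h₀ ⇒ L = L₀·Dx.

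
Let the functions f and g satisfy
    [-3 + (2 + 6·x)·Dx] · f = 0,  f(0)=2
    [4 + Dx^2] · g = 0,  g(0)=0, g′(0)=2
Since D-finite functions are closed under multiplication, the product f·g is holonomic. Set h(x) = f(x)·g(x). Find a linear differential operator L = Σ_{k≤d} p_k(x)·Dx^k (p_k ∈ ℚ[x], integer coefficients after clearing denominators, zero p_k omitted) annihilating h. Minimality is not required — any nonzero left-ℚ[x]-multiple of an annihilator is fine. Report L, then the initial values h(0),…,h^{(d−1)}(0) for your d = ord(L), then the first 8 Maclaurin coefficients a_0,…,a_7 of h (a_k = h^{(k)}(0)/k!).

L = (43 + 96·x + 144·x^2) + (-12 - 36·x)·Dx + (4 + 24·x + 36·x^2)·Dx^2  (order 2).
h: a_k = 0, 4, 6, -43/6, 11/4, -4379/480, 7321/320, -838883/16128, …
ICs: h(0) = 0, h′(0) = 4.

f: a_k = 2, 3, -9/4, 27/8, -405/64, 1701/128, -15309/512, 72171/1024, …
g: a_k = 0, 2, 0, -4/3, 0, 4/15, 0, -8/315, …
Product ⇒ symmetric product L₀, ord ≤ 2.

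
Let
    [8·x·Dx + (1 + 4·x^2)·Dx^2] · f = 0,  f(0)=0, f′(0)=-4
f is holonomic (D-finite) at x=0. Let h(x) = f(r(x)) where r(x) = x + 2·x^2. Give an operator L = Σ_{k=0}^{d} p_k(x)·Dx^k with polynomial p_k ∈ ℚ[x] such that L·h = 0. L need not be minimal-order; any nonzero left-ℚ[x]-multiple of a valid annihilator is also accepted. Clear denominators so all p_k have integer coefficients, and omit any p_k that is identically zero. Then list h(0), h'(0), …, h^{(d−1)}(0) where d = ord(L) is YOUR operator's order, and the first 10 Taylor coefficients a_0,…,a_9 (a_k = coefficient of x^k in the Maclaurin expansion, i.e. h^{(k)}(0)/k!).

L = (-4 + 8·x + 64·x^2 + 192·x^3 + 192·x^4)·Dx + (1 + 4·x + 4·x^2 + 32·x^3 + 80·x^4 + 64·x^5)·Dx^2  (order 2).
h: a_k = 0, -4, -8, 16/3, 32, 256/5, -256/3, -3328/7, -512, 17408/9, …
ICs: h(0) = 0, h′(0) = -4.

f: a_k = 0, -4, 0, 16/3, 0, -64/5, 0, 256/7, 0, -1024/9, …
f∘r: x↦r, Dx↦Dx/r' in L_f ⇒ L₀.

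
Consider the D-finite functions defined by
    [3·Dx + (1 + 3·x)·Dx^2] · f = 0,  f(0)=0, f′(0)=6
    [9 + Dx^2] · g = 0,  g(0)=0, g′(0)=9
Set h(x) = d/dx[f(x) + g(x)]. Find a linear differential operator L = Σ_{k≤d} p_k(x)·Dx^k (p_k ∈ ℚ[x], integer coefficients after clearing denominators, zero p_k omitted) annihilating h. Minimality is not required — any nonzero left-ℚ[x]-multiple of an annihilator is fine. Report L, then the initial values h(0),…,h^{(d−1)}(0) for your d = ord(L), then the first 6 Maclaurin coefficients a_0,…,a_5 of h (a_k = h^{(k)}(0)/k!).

L = (63 + 54·x + 81·x^2) + (9 + 45·x + 81·x^2 + 81·x^3)·Dx + (7 + 6·x + 9·x^2)·Dx^2 + (1 + 5·x + 9·x^2 + 9·x^3)·Dx^3  (order 3).
h: a_k = 15, -18, 27/2, -162, 4131/8, -1458, …
ICs: h(0) = 15, h′(0) = -18, h′′(0) = 27.

f: a_k = 0, 6, -9, 18, -81/2, 486/5, …
g: a_k = 0, 9, 0, -27/2, 0, 243/40, …
h₀=f+g: left-lcm gives L₀, ord ≤ 4.
h₀' ⇒ L via d/dx closure of L₀.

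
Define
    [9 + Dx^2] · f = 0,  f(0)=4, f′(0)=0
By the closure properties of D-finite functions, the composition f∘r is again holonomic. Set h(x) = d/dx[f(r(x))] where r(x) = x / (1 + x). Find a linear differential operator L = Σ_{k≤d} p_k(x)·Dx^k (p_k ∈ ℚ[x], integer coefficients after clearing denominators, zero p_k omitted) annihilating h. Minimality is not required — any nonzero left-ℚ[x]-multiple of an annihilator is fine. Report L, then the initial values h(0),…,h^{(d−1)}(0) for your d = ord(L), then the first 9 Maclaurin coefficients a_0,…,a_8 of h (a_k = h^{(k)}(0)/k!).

f: a_k = 4, 0, -18, 0, 27/2, 0, -81/20, 0, 729/1120, …
Change of var in L_f (x↦r) gives L₀.
h=h₀': d/dx-closure on L₀ ⇒ L.
L = (15 + 12·x + 6·x^2) + (6 + 18·x + 18·x^2 + 6·x^3)·Dx + (1 + 4·x + 6·x^2 + 4·x^3 + x^4)·Dx^2  (order 2).
h: a_k = 0, -36, 108, -162, 90, 2457/10, -9639/10, 293553/140, -491913/140, …
ICs: h(0) = 0, h′(0) = -36.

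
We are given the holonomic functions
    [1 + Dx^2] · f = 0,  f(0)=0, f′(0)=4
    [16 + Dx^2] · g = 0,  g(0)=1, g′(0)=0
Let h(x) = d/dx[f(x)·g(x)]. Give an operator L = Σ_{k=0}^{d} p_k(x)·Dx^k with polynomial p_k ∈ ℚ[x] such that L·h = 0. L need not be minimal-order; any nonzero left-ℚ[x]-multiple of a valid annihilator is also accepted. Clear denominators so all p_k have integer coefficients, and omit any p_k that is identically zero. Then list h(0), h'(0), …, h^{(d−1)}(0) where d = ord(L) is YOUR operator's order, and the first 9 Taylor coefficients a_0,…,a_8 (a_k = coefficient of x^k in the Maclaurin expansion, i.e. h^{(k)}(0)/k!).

f: a_k = 0, 4, 0, -2/3, 0, 1/30, 0, -1/1260, 0, …
g: a_k = 1, 0, -8, 0, 32/3, 0, -256/45, 0, 512/315, …
f·g: L₀ = L_f ⊗_s L_g, ord ≤ 2·2.
Differentiate: ansatz ord ≤ ord L₀ ⇒ L.
L = 225 + 34·Dx^2 + Dx^4  (order 4).
h: a_k = 4, 0, -98, 0, 1441/6, 0, -37969/180, 0, 138103/1440, …
ICs: h(0) = 4, h′(0) = 0, h′′(0) = -196, h′′′(0) = 0.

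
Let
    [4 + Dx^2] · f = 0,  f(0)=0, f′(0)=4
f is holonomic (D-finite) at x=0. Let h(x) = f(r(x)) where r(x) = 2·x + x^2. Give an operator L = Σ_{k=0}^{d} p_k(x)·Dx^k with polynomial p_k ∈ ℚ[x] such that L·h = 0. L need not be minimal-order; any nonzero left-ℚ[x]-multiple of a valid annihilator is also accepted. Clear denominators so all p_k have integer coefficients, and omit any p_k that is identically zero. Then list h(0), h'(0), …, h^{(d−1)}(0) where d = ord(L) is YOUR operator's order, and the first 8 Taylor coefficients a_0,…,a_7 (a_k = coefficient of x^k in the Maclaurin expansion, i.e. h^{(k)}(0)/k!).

f: a_k = 0, 4, 0, -8/3, 0, 8/15, 0, -16/315, …
L₀ from L_f via x↦r, Dx↦r'^{-1}Dx.
L = (16 + 48·x + 48·x^2 + 16·x^3) - Dx + (1 + x)·Dx^2  (order 2).
h: a_k = 0, 8, 4, -64/3, -32, 16/15, 40, 11392/315, …
ICs: h(0) = 0, h′(0) = 8.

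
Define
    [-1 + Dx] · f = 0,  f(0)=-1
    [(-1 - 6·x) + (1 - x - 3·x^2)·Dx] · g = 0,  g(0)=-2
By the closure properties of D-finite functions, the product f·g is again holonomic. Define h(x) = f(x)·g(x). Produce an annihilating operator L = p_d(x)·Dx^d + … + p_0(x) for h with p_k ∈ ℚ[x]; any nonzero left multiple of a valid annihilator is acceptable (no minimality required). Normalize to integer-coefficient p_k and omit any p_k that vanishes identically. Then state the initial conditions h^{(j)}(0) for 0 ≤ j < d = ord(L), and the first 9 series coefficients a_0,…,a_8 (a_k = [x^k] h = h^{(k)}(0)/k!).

f: a_k = -1, -1, -1/2, -1/6, -1/24, -1/120, -1/720, -1/5040, -1/40320, …
g: a_k = -2, -2, -8, -14, -38, -80, -194, -434, -1016, …
Sym-product of L_f,L_g gives L₀ (≤ ord 1).
L = (2 + 5·x - 3·x^2) + (-1 + x + 3·x^2)·Dx  (order 1).
h: a_k = 2, 4, 11, 70/3, 677/12, 3793/30, 106447/360, 850483/1260, 6298165/4032, …
ICs: h(0) = 2.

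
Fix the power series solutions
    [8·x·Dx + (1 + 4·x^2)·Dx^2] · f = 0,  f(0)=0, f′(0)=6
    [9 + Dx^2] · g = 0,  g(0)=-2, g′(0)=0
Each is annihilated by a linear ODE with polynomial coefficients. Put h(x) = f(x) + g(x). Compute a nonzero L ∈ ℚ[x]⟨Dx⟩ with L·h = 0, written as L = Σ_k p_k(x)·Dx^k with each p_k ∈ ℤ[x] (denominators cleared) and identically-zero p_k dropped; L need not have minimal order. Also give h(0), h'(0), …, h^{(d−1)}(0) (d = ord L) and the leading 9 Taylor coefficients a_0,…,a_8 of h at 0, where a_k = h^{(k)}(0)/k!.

L = (-2808·x + 19008·x^3 + 10368·x^5)·Dx + (9 + 1548·x^2 + 7344·x^4 + 5184·x^6)·Dx^2 + (-312·x + 2112·x^3 + 1152·x^5)·Dx^3 + (1 + 172·x^2 + 816·x^4 + 576·x^6)·Dx^4  (order 4).
h: a_k = -2, 6, 9, -8, -27/4, 96/5, 81/40, -384/7, -729/2240, …
ICs: h(0) = -2, h′(0) = 6, h′′(0) = 18, h′′′(0) = -48.

f: a_k = 0, 6, 0, -8, 0, 96/5, 0, -384/7, 0, …
g: a_k = -2, 0, 9, 0, -27/4, 0, 81/40, 0, -729/2240, …
h₀=f+g: left-lcm gives L₀, ord ≤ 4.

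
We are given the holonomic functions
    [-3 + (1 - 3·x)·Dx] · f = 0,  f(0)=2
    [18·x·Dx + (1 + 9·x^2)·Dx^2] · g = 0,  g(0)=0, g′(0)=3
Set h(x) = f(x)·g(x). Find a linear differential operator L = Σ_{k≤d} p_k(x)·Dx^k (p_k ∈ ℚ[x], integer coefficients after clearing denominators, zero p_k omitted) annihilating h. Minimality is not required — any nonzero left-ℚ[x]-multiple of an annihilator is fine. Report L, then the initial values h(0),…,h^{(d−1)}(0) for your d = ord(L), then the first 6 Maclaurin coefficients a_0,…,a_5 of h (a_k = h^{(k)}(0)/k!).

f: a_k = 2, 6, 18, 54, 162, 486, …
g: a_k = 0, 3, 0, -9, 0, 243/5, …
f·g: L₀ = L_f ⊗_s L_g, ord ≤ 1·2.
L = 54·x + (6 - 18·x + 108·x^2)·Dx + (-1 + 3·x - 9·x^2 + 27·x^3)·Dx^2  (order 2).
h: a_k = 0, 6, 18, 36, 108, 2106/5, …
ICs: h(0) = 0, h′(0) = 6.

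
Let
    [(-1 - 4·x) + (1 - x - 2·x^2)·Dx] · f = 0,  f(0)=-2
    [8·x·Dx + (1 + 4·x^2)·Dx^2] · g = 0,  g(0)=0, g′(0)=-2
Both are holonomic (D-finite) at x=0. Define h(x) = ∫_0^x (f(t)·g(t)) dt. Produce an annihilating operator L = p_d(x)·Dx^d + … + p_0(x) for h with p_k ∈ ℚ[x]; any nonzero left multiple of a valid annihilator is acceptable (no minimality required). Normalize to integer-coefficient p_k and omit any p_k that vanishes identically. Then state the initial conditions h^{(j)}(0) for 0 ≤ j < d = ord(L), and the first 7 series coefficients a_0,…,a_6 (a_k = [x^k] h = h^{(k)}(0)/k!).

L = (4 + 8·x + 48·x^2)·Dx + (2 + 16·x^2 + 48·x^3)·Dx^2 + (-1 + x - 2·x^2 + 4·x^3 + 8·x^4)·Dx^3  (order 3).
h: a_k = 0, 0, 2, 4/3, 5/3, 44/15, 34/5, …
ICs: h(0) = 0, h′(0) = 0, h′′(0) = 4.

f: a_k = -2, -2, -6, -10, -22, -42, -86, …
g: a_k = 0, -2, 0, 8/3, 0, -32/5, 0, …
Sym-product of L_f,L_g gives L₀ (≤ ord 2).
h=∫h₀ ⇒ L = L₀·Dx.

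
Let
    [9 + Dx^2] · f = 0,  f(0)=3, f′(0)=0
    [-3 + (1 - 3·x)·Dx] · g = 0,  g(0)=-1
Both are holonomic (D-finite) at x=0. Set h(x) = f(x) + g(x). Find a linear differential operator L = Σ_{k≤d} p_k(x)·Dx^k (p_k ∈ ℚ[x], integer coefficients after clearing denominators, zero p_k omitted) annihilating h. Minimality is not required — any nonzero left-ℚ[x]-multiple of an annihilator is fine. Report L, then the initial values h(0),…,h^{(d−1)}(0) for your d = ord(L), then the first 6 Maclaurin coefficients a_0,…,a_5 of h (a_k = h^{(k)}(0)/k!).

L = (-63 + 54·x - 81·x^2) + (9 - 45·x + 81·x^2 - 81·x^3)·Dx + (-7 + 6·x - 9·x^2)·Dx^2 + (1 - 5·x + 9·x^2 - 9·x^3)·Dx^3  (order 3).
h: a_k = 2, -3, -45/2, -27, -567/8, -243, …
ICs: h(0) = 2, h′(0) = -3, h′′(0) = -45.

f: a_k = 3, 0, -27/2, 0, 81/8, 0, …
g: a_k = -1, -3, -9, -27, -81, -243, …
L₀ := lclm(L_f,L_g); ord L₀ ≤ 2+1.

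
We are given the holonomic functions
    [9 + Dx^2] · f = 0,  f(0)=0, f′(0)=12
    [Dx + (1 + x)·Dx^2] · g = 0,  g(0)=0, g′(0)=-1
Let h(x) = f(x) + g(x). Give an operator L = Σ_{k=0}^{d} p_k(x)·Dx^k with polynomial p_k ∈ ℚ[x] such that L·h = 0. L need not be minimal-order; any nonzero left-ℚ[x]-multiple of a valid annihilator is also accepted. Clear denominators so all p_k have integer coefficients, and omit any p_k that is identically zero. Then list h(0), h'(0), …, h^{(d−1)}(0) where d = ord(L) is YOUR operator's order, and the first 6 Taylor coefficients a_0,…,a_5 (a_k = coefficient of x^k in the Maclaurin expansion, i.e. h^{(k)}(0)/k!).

f: a_k = 0, 12, 0, -18, 0, 81/10, …
g: a_k = 0, -1, 1/2, -1/3, 1/4, -1/5, …
Weyl lclm of L_f,L_g ⇒ L₀ (ord ≤ 4).
L = (135 + 162·x + 81·x^2)·Dx + (99 + 261·x + 243·x^2 + 81·x^3)·Dx^2 + (15 + 18·x + 9·x^2)·Dx^3 + (11 + 29·x + 27·x^2 + 9·x^3)·Dx^4  (order 4).
h: a_k = 0, 11, 1/2, -55/3, 1/4, 79/10, …
ICs: h(0) = 0, h′(0) = 11, h′′(0) = 1, h′′′(0) = -110.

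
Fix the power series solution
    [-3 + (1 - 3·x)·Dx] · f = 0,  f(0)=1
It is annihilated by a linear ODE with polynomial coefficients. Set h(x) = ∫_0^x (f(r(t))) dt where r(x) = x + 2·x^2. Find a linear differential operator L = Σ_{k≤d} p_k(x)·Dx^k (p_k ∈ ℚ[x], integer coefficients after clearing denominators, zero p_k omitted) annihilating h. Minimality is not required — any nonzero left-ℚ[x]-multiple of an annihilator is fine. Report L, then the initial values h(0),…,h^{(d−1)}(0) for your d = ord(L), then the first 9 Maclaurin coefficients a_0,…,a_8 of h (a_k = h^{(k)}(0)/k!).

L = (3 + 12·x)·Dx + (-1 + 3·x + 6·x^2)·Dx^2  (order 2).
h: a_k = 0, 1, 3/2, 5, 63/4, 279/5, 405/2, 5319/7, 23247/8, …
ICs: h(0) = 0, h′(0) = 1.

f: a_k = 1, 3, 9, 27, 81, 243, 729, 2187, 6561, …
Substitute x→r, Dx→(1/r')Dx; clear ⇒ L₀.
Integrate: L := L₀·Dx.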